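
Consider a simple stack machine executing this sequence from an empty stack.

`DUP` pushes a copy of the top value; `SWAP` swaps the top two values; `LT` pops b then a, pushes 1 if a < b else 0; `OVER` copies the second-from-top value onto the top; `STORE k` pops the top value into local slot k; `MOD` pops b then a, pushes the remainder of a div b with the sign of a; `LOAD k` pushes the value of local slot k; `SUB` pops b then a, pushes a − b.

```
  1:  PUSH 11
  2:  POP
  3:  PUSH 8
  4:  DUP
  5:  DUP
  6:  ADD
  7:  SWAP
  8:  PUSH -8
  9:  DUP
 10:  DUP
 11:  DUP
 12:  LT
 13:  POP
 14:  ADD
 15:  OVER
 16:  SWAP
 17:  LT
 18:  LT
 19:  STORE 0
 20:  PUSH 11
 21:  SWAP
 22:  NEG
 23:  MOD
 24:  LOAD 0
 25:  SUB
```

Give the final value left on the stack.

PUSH 11 → 11
POP     → (empty)
PUSH 8  → 8
DUP     → 8 8
DUP     → 8 8 8
ADD     → 8 16
SWAP    → 16 8
PUSH -8 → 16 8 -8
DUP     → 16 8 -8 -8
DUP     → 16 8 -8 -8 -8
DUP     → 16 8 -8 -8 -8 -8
LT      → 16 8 -8 -8 0
POP     → 16 8 -8 -8
ADD     → 16 8 -16
OVER    → 16 8 -16 8
SWAP    → 16 8 8 -16
LT      → 16 8 0
LT      → 16 0
STORE 0 → 16
PUSH 11 → 16 11
SWAP    → 11 16
NEG     → 11 -16
MOD     → 11
LOAD 0  → 11 0
SUB     → 11

11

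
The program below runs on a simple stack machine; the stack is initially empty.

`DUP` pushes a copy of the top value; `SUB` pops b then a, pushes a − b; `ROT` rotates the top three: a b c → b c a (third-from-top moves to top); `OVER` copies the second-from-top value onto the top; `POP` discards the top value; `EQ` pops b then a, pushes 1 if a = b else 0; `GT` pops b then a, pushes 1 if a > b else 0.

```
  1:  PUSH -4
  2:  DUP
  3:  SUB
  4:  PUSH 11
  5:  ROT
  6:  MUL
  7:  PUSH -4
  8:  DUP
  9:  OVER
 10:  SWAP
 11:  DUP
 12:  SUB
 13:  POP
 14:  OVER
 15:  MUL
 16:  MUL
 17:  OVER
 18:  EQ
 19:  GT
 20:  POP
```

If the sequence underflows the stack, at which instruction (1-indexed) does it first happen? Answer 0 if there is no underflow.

5

PUSH -4 → -4
DUP     → -4 -4
SUB     → 0
PUSH 11 → 0 11
ROT  — needs 3 operands, stack has 2 → underflow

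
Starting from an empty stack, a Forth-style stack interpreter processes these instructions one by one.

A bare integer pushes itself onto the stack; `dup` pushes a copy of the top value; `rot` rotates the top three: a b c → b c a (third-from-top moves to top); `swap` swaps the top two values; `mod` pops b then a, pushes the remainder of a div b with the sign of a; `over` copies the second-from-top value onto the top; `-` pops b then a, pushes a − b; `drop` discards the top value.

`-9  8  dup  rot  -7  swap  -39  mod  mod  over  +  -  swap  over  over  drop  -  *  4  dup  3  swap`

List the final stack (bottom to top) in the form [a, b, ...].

[7, 4, 3, 4]

-9   : [-9]
8    : [-9, 8]
dup  : [-9, 8, 8]
rot  : [8, 8, -9]
-7   : [8, 8, -9, -7]
swap : [8, 8, -7, -9]
-39  : [8, 8, -7, -9, -39]
mod  : [8, 8, -7, -9]
mod  : [8, 8, -7]
over : [8, 8, -7, 8]
+    : [8, 8, 1]
-    : [8, 7]
swap : [7, 8]
over : [7, 8, 7]
over : [7, 8, 7, 8]
drop : [7, 8, 7]
-    : [7, 1]
*    : [7]
4    : [7, 4]
dup  : [7, 4, 4]
3    : [7, 4, 4, 3]
swap : [7, 4, 3, 4]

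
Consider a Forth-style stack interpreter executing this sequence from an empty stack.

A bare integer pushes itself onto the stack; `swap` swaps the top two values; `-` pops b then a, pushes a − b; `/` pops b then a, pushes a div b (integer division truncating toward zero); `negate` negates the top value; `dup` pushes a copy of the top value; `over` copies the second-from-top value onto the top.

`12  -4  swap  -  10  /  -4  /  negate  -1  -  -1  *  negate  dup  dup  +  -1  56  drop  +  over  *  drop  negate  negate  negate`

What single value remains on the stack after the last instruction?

12      12
-4      12 -4
swap    -4 12
-       -16
10      -16 10
/       -1
-4      -1 -4
/       0
negate  0
-1      0 -1
-       1
-1      1 -1
*       -1
negate  1
dup     1 1
dup     1 1 1
+       1 2
-1      1 2 -1
56      1 2 -1 56
drop    1 2 -1
+       1 1
over    1 1 1
*       1 1
drop    1
negate  -1
negate  1
negate  -1

-1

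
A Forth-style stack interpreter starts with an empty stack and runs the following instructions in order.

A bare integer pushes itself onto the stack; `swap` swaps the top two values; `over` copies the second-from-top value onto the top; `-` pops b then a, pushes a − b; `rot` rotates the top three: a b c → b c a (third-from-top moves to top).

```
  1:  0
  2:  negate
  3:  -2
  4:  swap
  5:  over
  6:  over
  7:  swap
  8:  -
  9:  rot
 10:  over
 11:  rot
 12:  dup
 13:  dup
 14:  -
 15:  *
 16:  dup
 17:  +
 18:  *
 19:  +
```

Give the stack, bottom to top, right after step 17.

0      : [0]
negate : [0]
-2     : [0, -2]
swap   : [-2, 0]
over   : [-2, 0, -2]
over   : [-2, 0, -2, 0]
swap   : [-2, 0, 0, -2]
-      : [-2, 0, 2]
rot    : [0, 2, -2]
over   : [0, 2, -2, 2]
rot    : [0, -2, 2, 2]
dup    : [0, -2, 2, 2, 2]
dup    : [0, -2, 2, 2, 2, 2]
-      : [0, -2, 2, 2, 0]
*      : [0, -2, 2, 0]
dup    : [0, -2, 2, 0, 0]
+      : [0, -2, 2, 0]

[0, -2, 2, 0]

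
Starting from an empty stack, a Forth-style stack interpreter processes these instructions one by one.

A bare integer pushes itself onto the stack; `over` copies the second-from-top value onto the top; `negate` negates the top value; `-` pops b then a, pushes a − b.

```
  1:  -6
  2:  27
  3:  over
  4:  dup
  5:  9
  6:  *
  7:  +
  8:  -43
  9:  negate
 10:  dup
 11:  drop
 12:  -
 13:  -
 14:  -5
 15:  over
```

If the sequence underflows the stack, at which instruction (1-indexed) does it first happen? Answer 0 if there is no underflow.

0

-6     -> [-6]
27     -> [-6, 27]
over   -> [-6, 27, -6]
dup    -> [-6, 27, -6, -6]
9      -> [-6, 27, -6, -6, 9]
*      -> [-6, 27, -6, -54]
+      -> [-6, 27, -60]
-43    -> [-6, 27, -60, -43]
negate -> [-6, 27, -60, 43]
dup    -> [-6, 27, -60, 43, 43]
drop   -> [-6, 27, -60, 43]
-      -> [-6, 27, -103]
-      -> [-6, 130]
-5     -> [-6, 130, -5]
over   -> [-6, 130, -5, 130]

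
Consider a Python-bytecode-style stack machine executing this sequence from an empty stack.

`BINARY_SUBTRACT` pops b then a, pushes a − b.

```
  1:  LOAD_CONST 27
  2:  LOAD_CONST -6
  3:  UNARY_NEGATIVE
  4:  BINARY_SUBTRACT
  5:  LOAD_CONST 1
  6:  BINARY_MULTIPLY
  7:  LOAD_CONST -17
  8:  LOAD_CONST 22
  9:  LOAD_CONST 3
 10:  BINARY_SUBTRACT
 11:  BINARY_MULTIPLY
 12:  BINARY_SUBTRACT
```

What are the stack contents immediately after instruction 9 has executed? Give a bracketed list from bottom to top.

LOAD_CONST 27   → [27]
LOAD_CONST -6   → [27, -6]
UNARY_NEGATIVE  → [27, 6]
BINARY_SUBTRACT → [21]
LOAD_CONST 1    → [21, 1]
BINARY_MULTIPLY → [21]
LOAD_CONST -17  → [21, -17]
LOAD_CONST 22   → [21, -17, 22]
LOAD_CONST 3    → [21, -17, 22, 3]

[21, -17, 22, 3]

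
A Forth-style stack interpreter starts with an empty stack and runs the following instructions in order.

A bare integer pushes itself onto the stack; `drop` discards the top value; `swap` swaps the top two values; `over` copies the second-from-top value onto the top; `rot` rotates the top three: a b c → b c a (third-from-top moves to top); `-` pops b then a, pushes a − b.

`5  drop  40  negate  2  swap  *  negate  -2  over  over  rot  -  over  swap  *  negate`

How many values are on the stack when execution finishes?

5      → 5
drop   → (empty)
40     → 40
negate → -40
2      → -40 2
swap   → 2 -40
*      → -80
negate → 80
-2     → 80 -2
over   → 80 -2 80
over   → 80 -2 80 -2
rot    → 80 80 -2 -2
-      → 80 80 0
over   → 80 80 0 80
swap   → 80 80 80 0
*      → 80 80 0
negate → 80 80 0

3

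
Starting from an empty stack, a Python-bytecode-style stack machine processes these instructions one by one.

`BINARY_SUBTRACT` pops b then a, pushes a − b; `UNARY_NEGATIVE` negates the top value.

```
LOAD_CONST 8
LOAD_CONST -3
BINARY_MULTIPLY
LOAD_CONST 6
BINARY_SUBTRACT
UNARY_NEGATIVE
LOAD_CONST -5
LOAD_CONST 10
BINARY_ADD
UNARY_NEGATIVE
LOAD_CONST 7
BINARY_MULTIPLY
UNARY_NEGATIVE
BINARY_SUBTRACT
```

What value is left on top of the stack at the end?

LOAD_CONST 8    -> [8]
LOAD_CONST -3   -> [8, -3]
BINARY_MULTIPLY -> [-24]
LOAD_CONST 6    -> [-24, 6]
BINARY_SUBTRACT -> [-30]
UNARY_NEGATIVE  -> [30]
LOAD_CONST -5   -> [30, -5]
LOAD_CONST 10   -> [30, -5, 10]
BINARY_ADD      -> [30, 5]
UNARY_NEGATIVE  -> [30, -5]
LOAD_CONST 7    -> [30, -5, 7]
BINARY_MULTIPLY -> [30, -35]
UNARY_NEGATIVE  -> [30, 35]
BINARY_SUBTRACT -> [-5]

-5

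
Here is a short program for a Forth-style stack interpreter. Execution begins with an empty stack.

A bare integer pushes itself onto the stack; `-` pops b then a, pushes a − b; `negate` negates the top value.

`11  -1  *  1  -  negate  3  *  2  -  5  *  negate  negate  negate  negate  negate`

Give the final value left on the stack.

11      11
-1      11 -1
*       -11
1       -11 1
-       -12
negate  12
3       12 3
*       36
2       36 2
-       34
5       34 5
*       170
negate  -170
negate  170
negate  -170
negate  170
negate  -170

-170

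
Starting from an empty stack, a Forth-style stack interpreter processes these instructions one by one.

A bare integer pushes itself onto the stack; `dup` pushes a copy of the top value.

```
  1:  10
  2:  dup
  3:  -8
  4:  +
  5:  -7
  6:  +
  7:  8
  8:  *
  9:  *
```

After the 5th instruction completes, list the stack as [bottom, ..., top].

[10, 2, -7]

10  -> 10
dup -> 10 10
-8  -> 10 10 -8
+   -> 10 2
-7  -> 10 2 -7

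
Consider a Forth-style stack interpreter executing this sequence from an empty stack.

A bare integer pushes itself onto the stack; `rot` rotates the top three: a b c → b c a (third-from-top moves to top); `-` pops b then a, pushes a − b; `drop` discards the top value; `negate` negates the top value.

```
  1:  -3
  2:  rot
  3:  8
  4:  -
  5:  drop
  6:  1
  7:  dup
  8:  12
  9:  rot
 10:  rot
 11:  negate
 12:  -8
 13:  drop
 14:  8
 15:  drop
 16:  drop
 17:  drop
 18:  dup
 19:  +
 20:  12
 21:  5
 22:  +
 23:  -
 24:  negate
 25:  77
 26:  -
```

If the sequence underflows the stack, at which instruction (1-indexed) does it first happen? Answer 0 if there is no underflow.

-3 → [-3]
rot  — needs 3 operands, stack has 1 → underflow

2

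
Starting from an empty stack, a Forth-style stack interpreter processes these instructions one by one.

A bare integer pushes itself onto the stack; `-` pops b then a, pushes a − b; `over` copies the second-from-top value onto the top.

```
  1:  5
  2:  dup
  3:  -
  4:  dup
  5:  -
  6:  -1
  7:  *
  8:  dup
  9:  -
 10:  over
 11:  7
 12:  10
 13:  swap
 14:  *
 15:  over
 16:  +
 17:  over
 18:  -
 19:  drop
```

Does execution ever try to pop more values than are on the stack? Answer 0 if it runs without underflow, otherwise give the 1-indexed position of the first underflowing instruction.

5   -> [5]
dup -> [5, 5]
-   -> [0]
dup -> [0, 0]
-   -> [0]
-1  -> [0, -1]
*   -> [0]
dup -> [0, 0]
-   -> [0]
over  — needs 2 operands, stack has 1 → underflow

10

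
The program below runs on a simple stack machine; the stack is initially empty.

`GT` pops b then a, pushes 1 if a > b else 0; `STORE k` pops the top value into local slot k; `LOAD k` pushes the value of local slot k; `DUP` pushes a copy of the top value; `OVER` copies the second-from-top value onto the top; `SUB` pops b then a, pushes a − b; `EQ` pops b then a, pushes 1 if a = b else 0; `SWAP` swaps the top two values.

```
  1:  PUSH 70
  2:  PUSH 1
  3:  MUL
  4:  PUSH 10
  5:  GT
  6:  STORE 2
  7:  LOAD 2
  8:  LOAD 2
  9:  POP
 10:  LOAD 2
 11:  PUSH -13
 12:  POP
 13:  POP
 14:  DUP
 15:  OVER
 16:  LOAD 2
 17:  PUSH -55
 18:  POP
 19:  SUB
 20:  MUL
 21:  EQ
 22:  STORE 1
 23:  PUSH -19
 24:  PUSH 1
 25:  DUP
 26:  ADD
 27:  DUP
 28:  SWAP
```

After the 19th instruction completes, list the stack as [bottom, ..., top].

PUSH 70   [70]
PUSH 1    [70, 1]
MUL       [70]
PUSH 10   [70, 10]
GT        [1]
STORE 2   []
LOAD 2    [1]
LOAD 2    [1, 1]
POP       [1]
LOAD 2    [1, 1]
PUSH -13  [1, 1, -13]
POP       [1, 1]
POP       [1]
DUP       [1, 1]
OVER      [1, 1, 1]
LOAD 2    [1, 1, 1, 1]
PUSH -55  [1, 1, 1, 1, -55]
POP       [1, 1, 1, 1]
SUB       [1, 1, 0]

[1, 1, 0]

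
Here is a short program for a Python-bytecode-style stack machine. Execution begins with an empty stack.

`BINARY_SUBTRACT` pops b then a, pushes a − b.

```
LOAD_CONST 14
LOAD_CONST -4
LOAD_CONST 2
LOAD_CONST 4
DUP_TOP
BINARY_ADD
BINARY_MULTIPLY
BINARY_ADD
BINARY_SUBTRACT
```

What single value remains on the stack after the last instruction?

LOAD_CONST 14   : 14
LOAD_CONST -4   : 14 -4
LOAD_CONST 2    : 14 -4 2
LOAD_CONST 4    : 14 -4 2 4
DUP_TOP         : 14 -4 2 4 4
BINARY_ADD      : 14 -4 2 8
BINARY_MULTIPLY : 14 -4 16
BINARY_ADD      : 14 12
BINARY_SUBTRACT : 2

2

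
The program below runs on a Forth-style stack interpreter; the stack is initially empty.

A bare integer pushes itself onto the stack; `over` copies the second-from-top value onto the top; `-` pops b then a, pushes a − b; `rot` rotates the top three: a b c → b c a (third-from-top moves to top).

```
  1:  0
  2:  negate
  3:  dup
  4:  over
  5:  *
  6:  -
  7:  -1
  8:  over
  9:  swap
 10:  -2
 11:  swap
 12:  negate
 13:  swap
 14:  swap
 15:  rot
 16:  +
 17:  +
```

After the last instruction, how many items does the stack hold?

0      : 0
negate : 0
dup    : 0 0
over   : 0 0 0
*      : 0 0
-      : 0
-1     : 0 -1
over   : 0 -1 0
swap   : 0 0 -1
-2     : 0 0 -1 -2
swap   : 0 0 -2 -1
negate : 0 0 -2 1
swap   : 0 0 1 -2
swap   : 0 0 -2 1
rot    : 0 -2 1 0
+      : 0 -2 1
+      : 0 -1

2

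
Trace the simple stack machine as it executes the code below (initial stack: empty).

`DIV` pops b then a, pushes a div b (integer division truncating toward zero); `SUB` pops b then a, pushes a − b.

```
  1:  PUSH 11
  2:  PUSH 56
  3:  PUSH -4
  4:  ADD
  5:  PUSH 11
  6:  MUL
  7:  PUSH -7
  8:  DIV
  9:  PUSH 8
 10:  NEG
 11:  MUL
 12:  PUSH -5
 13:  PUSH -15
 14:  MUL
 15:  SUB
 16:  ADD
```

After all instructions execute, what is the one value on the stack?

584

PUSH 11  → [11]
PUSH 56  → [11, 56]
PUSH -4  → [11, 56, -4]
ADD      → [11, 52]
PUSH 11  → [11, 52, 11]
MUL      → [11, 572]
PUSH -7  → [11, 572, -7]
DIV      → [11, -81]
PUSH 8   → [11, -81, 8]
NEG      → [11, -81, -8]
MUL      → [11, 648]
PUSH -5  → [11, 648, -5]
PUSH -15 → [11, 648, -5, -15]
MUL      → [11, 648, 75]
SUB      → [11, 573]
ADD      → [584]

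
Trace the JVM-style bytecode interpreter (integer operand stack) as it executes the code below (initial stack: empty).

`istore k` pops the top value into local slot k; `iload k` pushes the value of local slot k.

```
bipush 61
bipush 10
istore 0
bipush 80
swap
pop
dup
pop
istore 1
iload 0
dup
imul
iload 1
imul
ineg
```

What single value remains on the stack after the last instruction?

-8000

bipush 61  [61]
bipush 10  [61, 10]
istore 0   [61]
bipush 80  [61, 80]
swap       [80, 61]
pop        [80]
dup        [80, 80]
pop        [80]
istore 1   []
iload 0    [10]
dup        [10, 10]
imul       [100]
iload 1    [100, 80]
imul       [8000]
ineg       [-8000]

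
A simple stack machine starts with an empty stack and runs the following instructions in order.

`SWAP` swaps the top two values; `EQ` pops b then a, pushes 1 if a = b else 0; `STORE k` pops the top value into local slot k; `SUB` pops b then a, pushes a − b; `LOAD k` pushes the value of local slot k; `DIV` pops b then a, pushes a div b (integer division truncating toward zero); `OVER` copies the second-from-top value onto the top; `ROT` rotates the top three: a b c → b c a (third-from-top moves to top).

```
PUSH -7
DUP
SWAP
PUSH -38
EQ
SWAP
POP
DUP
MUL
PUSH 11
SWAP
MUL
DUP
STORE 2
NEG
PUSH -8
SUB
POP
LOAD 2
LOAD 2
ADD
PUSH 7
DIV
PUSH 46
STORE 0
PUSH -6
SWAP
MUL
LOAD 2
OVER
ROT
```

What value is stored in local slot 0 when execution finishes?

PUSH -7  -> -7
DUP      -> -7 -7
SWAP     -> -7 -7
PUSH -38 -> -7 -7 -38
EQ       -> -7 0
SWAP     -> 0 -7
POP      -> 0
DUP      -> 0 0
MUL      -> 0
PUSH 11  -> 0 11
SWAP     -> 11 0
MUL      -> 0
DUP      -> 0 0
STORE 2  -> 0
NEG      -> 0
PUSH -8  -> 0 -8
SUB      -> 8
POP      -> (empty)
LOAD 2   -> 0
LOAD 2   -> 0 0
ADD      -> 0
PUSH 7   -> 0 7
DIV      -> 0
PUSH 46  -> 0 46
STORE 0  -> 0
PUSH -6  -> 0 -6
SWAP     -> -6 0
MUL      -> 0
LOAD 2   -> 0 0
OVER     -> 0 0 0
ROT      -> 0 0 0

46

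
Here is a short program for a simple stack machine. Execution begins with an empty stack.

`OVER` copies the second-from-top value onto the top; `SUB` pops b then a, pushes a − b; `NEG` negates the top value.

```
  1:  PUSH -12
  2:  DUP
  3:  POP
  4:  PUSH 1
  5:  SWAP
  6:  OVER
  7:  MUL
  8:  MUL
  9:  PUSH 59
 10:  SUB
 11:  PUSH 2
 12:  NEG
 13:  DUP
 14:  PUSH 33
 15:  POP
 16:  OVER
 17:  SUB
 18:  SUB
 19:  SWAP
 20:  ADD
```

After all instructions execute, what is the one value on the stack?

-73

PUSH -12 : -12
DUP      : -12 -12
POP      : -12
PUSH 1   : -12 1
SWAP     : 1 -12
OVER     : 1 -12 1
MUL      : 1 -12
MUL      : -12
PUSH 59  : -12 59
SUB      : -71
PUSH 2   : -71 2
NEG      : -71 -2
DUP      : -71 -2 -2
PUSH 33  : -71 -2 -2 33
POP      : -71 -2 -2
OVER     : -71 -2 -2 -2
SUB      : -71 -2 0
SUB      : -71 -2
SWAP     : -2 -71
ADD      : -73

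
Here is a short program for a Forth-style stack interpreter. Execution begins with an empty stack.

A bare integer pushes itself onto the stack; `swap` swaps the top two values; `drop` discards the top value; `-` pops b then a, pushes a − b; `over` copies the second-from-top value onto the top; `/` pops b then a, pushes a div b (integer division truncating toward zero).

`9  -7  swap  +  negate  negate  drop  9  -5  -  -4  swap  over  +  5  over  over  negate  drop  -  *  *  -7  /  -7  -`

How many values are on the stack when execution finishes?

1

9      : 9
-7     : 9 -7
swap   : -7 9
+      : 2
negate : -2
negate : 2
drop   : (empty)
9      : 9
-5     : 9 -5
-      : 14
-4     : 14 -4
swap   : -4 14
over   : -4 14 -4
+      : -4 10
5      : -4 10 5
over   : -4 10 5 10
over   : -4 10 5 10 5
negate : -4 10 5 10 -5
drop   : -4 10 5 10
-      : -4 10 -5
*      : -4 -50
*      : 200
-7     : 200 -7
/      : -28
-7     : -28 -7
-      : -21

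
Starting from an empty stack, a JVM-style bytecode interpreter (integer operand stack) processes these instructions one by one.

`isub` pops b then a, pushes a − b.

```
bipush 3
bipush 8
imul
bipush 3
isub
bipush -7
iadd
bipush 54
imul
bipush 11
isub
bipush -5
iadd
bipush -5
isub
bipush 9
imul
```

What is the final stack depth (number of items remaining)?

1

bipush 3   3
bipush 8   3 8
imul       24
bipush 3   24 3
isub       21
bipush -7  21 -7
iadd       14
bipush 54  14 54
imul       756
bipush 11  756 11
isub       745
bipush -5  745 -5
iadd       740
bipush -5  740 -5
isub       745
bipush 9   745 9
imul       6705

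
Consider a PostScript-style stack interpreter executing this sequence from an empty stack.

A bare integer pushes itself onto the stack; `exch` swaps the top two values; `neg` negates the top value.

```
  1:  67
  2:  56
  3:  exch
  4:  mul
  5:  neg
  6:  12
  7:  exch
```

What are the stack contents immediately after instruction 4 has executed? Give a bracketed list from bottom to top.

[3752]

67    67
56    67 56
exch  56 67
mul   3752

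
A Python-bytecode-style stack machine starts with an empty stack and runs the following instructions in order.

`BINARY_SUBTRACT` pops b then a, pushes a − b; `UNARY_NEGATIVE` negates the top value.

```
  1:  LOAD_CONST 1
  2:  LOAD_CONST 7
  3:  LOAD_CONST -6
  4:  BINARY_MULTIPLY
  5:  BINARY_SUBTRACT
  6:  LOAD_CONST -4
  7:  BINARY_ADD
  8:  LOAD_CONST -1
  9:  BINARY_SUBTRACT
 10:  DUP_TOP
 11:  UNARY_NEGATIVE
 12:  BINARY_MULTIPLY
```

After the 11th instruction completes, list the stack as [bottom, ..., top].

[40, -40]

LOAD_CONST 1    → 1
LOAD_CONST 7    → 1 7
LOAD_CONST -6   → 1 7 -6
BINARY_MULTIPLY → 1 -42
BINARY_SUBTRACT → 43
LOAD_CONST -4   → 43 -4
BINARY_ADD      → 39
LOAD_CONST -1   → 39 -1
BINARY_SUBTRACT → 40
DUP_TOP         → 40 40
UNARY_NEGATIVE  → 40 -40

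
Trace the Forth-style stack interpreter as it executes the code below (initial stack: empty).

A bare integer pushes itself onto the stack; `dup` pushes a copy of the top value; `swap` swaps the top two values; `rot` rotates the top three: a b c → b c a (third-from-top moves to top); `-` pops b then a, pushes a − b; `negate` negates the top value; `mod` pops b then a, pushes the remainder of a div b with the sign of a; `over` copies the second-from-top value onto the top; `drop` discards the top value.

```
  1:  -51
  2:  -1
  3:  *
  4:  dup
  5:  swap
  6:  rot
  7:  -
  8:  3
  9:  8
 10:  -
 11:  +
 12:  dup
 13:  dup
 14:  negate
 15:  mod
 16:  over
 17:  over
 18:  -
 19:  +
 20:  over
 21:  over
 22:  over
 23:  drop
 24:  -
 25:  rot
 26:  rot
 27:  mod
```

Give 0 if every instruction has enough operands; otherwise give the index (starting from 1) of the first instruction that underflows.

6

-51   [-51]
-1    [-51, -1]
*     [51]
dup   [51, 51]
swap  [51, 51]
rot  — needs 3 operands, stack has 2 → underflow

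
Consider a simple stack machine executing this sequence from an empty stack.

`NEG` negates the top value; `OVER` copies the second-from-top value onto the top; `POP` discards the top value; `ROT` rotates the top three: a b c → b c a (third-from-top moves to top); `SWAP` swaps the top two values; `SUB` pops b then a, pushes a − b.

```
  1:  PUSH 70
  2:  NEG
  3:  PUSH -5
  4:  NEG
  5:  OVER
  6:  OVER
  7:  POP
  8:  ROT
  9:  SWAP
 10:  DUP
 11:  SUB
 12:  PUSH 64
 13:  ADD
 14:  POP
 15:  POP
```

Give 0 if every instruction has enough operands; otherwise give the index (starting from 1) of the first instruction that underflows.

0

PUSH 70  [70]
NEG      [-70]
PUSH -5  [-70, -5]
NEG      [-70, 5]
OVER     [-70, 5, -70]
OVER     [-70, 5, -70, 5]
POP      [-70, 5, -70]
ROT      [5, -70, -70]
SWAP     [5, -70, -70]
DUP      [5, -70, -70, -70]
SUB      [5, -70, 0]
PUSH 64  [5, -70, 0, 64]
ADD      [5, -70, 64]
POP      [5, -70]
POP      [5]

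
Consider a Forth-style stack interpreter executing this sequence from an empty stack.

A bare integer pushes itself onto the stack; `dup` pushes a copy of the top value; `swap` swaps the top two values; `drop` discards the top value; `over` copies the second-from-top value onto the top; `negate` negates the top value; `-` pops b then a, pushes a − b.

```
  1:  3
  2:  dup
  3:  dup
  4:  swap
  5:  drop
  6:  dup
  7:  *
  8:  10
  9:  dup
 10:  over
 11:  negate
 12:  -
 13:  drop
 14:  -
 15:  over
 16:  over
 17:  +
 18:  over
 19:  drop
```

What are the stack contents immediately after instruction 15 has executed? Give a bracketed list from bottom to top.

[3, -1, 3]

3      : [3]
dup    : [3, 3]
dup    : [3, 3, 3]
swap   : [3, 3, 3]
drop   : [3, 3]
dup    : [3, 3, 3]
*      : [3, 9]
10     : [3, 9, 10]
dup    : [3, 9, 10, 10]
over   : [3, 9, 10, 10, 10]
negate : [3, 9, 10, 10, -10]
-      : [3, 9, 10, 20]
drop   : [3, 9, 10]
-      : [3, -1]
over   : [3, -1, 3]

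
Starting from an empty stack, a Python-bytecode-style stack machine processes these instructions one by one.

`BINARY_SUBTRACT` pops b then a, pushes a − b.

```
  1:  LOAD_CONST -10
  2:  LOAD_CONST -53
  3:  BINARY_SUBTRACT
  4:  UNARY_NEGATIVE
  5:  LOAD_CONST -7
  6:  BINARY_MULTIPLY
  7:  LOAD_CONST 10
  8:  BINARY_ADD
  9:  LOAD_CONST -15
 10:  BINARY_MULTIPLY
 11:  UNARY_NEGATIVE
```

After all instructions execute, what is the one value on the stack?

4665

LOAD_CONST -10  → -10
LOAD_CONST -53  → -10 -53
BINARY_SUBTRACT → 43
UNARY_NEGATIVE  → -43
LOAD_CONST -7   → -43 -7
BINARY_MULTIPLY → 301
LOAD_CONST 10   → 301 10
BINARY_ADD      → 311
LOAD_CONST -15  → 311 -15
BINARY_MULTIPLY → -4665
UNARY_NEGATIVE  → 4665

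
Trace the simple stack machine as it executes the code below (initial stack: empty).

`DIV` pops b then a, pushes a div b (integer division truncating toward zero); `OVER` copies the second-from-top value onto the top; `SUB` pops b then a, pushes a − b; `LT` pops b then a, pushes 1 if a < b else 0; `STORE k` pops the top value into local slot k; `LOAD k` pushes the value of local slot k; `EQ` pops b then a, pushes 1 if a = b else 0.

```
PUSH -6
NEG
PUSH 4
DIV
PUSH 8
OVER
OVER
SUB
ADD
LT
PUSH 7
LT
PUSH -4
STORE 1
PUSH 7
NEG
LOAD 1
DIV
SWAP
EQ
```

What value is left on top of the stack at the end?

1

PUSH -6 → [-6]
NEG     → [6]
PUSH 4  → [6, 4]
DIV     → [1]
PUSH 8  → [1, 8]
OVER    → [1, 8, 1]
OVER    → [1, 8, 1, 8]
SUB     → [1, 8, -7]
ADD     → [1, 1]
LT      → [0]
PUSH 7  → [0, 7]
LT      → [1]
PUSH -4 → [1, -4]
STORE 1 → [1]
PUSH 7  → [1, 7]
NEG     → [1, -7]
LOAD 1  → [1, -7, -4]
DIV     → [1, 1]
SWAP    → [1, 1]
EQ      → [1]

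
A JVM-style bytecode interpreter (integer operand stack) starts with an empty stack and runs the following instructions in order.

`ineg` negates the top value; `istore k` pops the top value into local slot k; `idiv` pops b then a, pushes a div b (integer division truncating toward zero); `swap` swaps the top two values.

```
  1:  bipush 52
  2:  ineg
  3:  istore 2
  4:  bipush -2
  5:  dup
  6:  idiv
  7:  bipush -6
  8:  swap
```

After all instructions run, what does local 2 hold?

bipush 52 -> [52]
ineg      -> [-52]
istore 2  -> []
bipush -2 -> [-2]
dup       -> [-2, -2]
idiv      -> [1]
bipush -6 -> [1, -6]
swap      -> [-6, 1]

-52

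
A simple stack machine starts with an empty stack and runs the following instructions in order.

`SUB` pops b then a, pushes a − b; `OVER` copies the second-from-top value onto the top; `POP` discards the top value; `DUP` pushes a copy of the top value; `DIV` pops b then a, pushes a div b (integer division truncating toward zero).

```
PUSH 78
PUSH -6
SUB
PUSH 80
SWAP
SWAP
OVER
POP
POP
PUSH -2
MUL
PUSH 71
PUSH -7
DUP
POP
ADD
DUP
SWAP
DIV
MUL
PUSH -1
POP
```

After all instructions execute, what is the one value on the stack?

PUSH 78 → [78]
PUSH -6 → [78, -6]
SUB     → [84]
PUSH 80 → [84, 80]
SWAP    → [80, 84]
SWAP    → [84, 80]
OVER    → [84, 80, 84]
POP     → [84, 80]
POP     → [84]
PUSH -2 → [84, -2]
MUL     → [-168]
PUSH 71 → [-168, 71]
PUSH -7 → [-168, 71, -7]
DUP     → [-168, 71, -7, -7]
POP     → [-168, 71, -7]
ADD     → [-168, 64]
DUP     → [-168, 64, 64]
SWAP    → [-168, 64, 64]
DIV     → [-168, 1]
MUL     → [-168]
PUSH -1 → [-168, -1]
POP     → [-168]

-168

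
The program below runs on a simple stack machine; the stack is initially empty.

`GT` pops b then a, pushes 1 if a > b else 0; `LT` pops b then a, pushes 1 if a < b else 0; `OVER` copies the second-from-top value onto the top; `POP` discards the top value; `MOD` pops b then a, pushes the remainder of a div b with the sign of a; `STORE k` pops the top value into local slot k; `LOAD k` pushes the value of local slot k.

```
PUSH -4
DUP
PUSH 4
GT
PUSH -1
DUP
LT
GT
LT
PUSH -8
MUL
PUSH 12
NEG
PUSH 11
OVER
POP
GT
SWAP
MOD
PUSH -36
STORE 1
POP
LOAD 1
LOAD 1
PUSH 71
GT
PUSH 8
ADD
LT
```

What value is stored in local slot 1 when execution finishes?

PUSH -4  : [-4]
DUP      : [-4, -4]
PUSH 4   : [-4, -4, 4]
GT       : [-4, 0]
PUSH -1  : [-4, 0, -1]
DUP      : [-4, 0, -1, -1]
LT       : [-4, 0, 0]
GT       : [-4, 0]
LT       : [1]
PUSH -8  : [1, -8]
MUL      : [-8]
PUSH 12  : [-8, 12]
NEG      : [-8, -12]
PUSH 11  : [-8, -12, 11]
OVER     : [-8, -12, 11, -12]
POP      : [-8, -12, 11]
GT       : [-8, 0]
SWAP     : [0, -8]
MOD      : [0]
PUSH -36 : [0, -36]
STORE 1  : [0]
POP      : []
LOAD 1   : [-36]
LOAD 1   : [-36, -36]
PUSH 71  : [-36, -36, 71]
GT       : [-36, 0]
PUSH 8   : [-36, 0, 8]
ADD      : [-36, 8]
LT       : [1]

-36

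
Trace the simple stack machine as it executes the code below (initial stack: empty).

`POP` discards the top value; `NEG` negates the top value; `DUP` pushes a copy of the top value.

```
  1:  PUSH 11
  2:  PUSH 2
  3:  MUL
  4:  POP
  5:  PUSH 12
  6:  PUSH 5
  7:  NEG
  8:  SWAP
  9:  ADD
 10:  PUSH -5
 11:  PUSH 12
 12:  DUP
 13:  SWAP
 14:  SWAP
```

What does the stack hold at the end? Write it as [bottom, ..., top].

[7, -5, 12, 12]

PUSH 11 -> 11
PUSH 2  -> 11 2
MUL     -> 22
POP     -> (empty)
PUSH 12 -> 12
PUSH 5  -> 12 5
NEG     -> 12 -5
SWAP    -> -5 12
ADD     -> 7
PUSH -5 -> 7 -5
PUSH 12 -> 7 -5 12
DUP     -> 7 -5 12 12
SWAP    -> 7 -5 12 12
SWAP    -> 7 -5 12 12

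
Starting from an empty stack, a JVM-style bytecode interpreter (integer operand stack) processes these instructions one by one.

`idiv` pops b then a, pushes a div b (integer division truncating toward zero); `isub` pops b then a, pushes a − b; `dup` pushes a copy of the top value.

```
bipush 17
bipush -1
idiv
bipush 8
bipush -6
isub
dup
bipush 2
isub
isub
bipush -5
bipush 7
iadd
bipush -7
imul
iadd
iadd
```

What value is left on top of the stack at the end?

bipush 17  [17]
bipush -1  [17, -1]
idiv       [-17]
bipush 8   [-17, 8]
bipush -6  [-17, 8, -6]
isub       [-17, 14]
dup        [-17, 14, 14]
bipush 2   [-17, 14, 14, 2]
isub       [-17, 14, 12]
isub       [-17, 2]
bipush -5  [-17, 2, -5]
bipush 7   [-17, 2, -5, 7]
iadd       [-17, 2, 2]
bipush -7  [-17, 2, 2, -7]
imul       [-17, 2, -14]
iadd       [-17, -12]
iadd       [-29]

-29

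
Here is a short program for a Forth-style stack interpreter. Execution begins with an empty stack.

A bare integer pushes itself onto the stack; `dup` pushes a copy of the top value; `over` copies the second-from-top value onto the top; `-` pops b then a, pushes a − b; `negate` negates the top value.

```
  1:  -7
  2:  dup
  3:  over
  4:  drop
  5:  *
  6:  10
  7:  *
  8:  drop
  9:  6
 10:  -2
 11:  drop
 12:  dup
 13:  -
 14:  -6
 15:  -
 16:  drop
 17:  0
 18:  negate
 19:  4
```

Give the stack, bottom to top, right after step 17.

-7   -> [-7]
dup  -> [-7, -7]
over -> [-7, -7, -7]
drop -> [-7, -7]
*    -> [49]
10   -> [49, 10]
*    -> [490]
drop -> []
6    -> [6]
-2   -> [6, -2]
drop -> [6]
dup  -> [6, 6]
-    -> [0]
-6   -> [0, -6]
-    -> [6]
drop -> []
0    -> [0]

[0]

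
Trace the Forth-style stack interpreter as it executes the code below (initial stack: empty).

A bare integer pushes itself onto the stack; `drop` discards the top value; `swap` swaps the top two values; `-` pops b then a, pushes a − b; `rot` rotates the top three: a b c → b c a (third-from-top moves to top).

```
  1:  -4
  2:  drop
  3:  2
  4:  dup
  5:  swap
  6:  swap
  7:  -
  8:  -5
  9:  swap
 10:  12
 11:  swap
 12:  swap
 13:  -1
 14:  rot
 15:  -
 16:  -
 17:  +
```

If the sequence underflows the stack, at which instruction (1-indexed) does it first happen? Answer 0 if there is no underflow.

-4    [-4]
drop  []
2     [2]
dup   [2, 2]
swap  [2, 2]
swap  [2, 2]
-     [0]
-5    [0, -5]
swap  [-5, 0]
12    [-5, 0, 12]
swap  [-5, 12, 0]
swap  [-5, 0, 12]
-1    [-5, 0, 12, -1]
rot   [-5, 12, -1, 0]
-     [-5, 12, -1]
-     [-5, 13]
+     [8]

0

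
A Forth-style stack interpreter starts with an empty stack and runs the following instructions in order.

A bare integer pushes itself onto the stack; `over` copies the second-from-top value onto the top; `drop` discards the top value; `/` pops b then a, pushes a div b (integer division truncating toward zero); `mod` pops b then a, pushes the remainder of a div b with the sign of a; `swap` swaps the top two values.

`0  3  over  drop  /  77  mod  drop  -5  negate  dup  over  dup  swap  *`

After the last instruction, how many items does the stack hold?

3

0      → [0]
3      → [0, 3]
over   → [0, 3, 0]
drop   → [0, 3]
/      → [0]
77     → [0, 77]
mod    → [0]
drop   → []
-5     → [-5]
negate → [5]
dup    → [5, 5]
over   → [5, 5, 5]
dup    → [5, 5, 5, 5]
swap   → [5, 5, 5, 5]
*      → [5, 5, 25]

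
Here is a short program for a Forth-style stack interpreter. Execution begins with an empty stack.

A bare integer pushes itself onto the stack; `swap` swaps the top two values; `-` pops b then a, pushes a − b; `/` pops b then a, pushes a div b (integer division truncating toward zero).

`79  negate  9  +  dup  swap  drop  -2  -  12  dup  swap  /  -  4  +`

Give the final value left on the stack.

-65

79      [79]
negate  [-79]
9       [-79, 9]
+       [-70]
dup     [-70, -70]
swap    [-70, -70]
drop    [-70]
-2      [-70, -2]
-       [-68]
12      [-68, 12]
dup     [-68, 12, 12]
swap    [-68, 12, 12]
/       [-68, 1]
-       [-69]
4       [-69, 4]
+       [-65]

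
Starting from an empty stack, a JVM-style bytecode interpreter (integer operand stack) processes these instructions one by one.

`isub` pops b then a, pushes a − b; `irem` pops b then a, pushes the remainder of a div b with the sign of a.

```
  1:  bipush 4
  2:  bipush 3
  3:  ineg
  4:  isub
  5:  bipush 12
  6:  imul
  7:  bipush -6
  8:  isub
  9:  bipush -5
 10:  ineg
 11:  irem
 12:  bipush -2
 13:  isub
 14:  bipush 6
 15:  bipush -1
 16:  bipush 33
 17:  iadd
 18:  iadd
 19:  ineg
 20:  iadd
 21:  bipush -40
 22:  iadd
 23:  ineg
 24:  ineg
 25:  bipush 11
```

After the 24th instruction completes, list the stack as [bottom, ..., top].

bipush 4   : [4]
bipush 3   : [4, 3]
ineg       : [4, -3]
isub       : [7]
bipush 12  : [7, 12]
imul       : [84]
bipush -6  : [84, -6]
isub       : [90]
bipush -5  : [90, -5]
ineg       : [90, 5]
irem       : [0]
bipush -2  : [0, -2]
isub       : [2]
bipush 6   : [2, 6]
bipush -1  : [2, 6, -1]
bipush 33  : [2, 6, -1, 33]
iadd       : [2, 6, 32]
iadd       : [2, 38]
ineg       : [2, -38]
iadd       : [-36]
bipush -40 : [-36, -40]
iadd       : [-76]
ineg       : [76]
ineg       : [-76]

[-76]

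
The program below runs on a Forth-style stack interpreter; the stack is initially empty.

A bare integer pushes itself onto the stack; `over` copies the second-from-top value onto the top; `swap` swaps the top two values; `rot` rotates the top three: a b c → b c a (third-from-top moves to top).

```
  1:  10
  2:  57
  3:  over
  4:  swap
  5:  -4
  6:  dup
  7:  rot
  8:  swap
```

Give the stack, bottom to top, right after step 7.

[10, 10, -4, -4, 57]

10   : 10
57   : 10 57
over : 10 57 10
swap : 10 10 57
-4   : 10 10 57 -4
dup  : 10 10 57 -4 -4
rot  : 10 10 -4 -4 57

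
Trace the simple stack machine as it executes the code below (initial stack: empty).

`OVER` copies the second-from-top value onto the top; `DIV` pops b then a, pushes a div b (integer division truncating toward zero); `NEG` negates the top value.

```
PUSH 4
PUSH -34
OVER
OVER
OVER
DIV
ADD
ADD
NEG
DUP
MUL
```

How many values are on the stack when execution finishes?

2

PUSH 4   -> 4
PUSH -34 -> 4 -34
OVER     -> 4 -34 4
OVER     -> 4 -34 4 -34
OVER     -> 4 -34 4 -34 4
DIV      -> 4 -34 4 -8
ADD      -> 4 -34 -4
ADD      -> 4 -38
NEG      -> 4 38
DUP      -> 4 38 38
MUL      -> 4 1444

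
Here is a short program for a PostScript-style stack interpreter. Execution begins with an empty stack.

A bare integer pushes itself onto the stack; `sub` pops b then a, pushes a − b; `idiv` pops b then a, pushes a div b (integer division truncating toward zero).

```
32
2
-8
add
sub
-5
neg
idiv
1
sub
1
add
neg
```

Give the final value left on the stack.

32   : 32
2    : 32 2
-8   : 32 2 -8
add  : 32 -6
sub  : 38
-5   : 38 -5
neg  : 38 5
idiv : 7
1    : 7 1
sub  : 6
1    : 6 1
add  : 7
neg  : -7

-7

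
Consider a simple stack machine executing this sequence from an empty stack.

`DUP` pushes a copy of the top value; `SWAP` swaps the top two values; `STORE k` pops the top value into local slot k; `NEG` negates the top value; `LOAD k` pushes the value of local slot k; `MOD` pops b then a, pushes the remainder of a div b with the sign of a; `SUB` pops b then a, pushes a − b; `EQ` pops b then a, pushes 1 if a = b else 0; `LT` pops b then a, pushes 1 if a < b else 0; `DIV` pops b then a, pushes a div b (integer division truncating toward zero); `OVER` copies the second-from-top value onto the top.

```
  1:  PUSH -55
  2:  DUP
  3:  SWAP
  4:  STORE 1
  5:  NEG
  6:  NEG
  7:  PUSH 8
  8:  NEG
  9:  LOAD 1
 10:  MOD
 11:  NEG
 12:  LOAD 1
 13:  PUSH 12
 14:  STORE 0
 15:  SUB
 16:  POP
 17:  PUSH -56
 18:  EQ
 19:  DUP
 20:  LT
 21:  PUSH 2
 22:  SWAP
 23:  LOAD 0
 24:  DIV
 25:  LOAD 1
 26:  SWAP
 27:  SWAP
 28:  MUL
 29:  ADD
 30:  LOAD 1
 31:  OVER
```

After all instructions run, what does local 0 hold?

PUSH -55 -> [-55]
DUP      -> [-55, -55]
SWAP     -> [-55, -55]
STORE 1  -> [-55]
NEG      -> [55]
NEG      -> [-55]
PUSH 8   -> [-55, 8]
NEG      -> [-55, -8]
LOAD 1   -> [-55, -8, -55]
MOD      -> [-55, -8]
NEG      -> [-55, 8]
LOAD 1   -> [-55, 8, -55]
PUSH 12  -> [-55, 8, -55, 12]
STORE 0  -> [-55, 8, -55]
SUB      -> [-55, 63]
POP      -> [-55]
PUSH -56 -> [-55, -56]
EQ       -> [0]
DUP      -> [0, 0]
LT       -> [0]
PUSH 2   -> [0, 2]
SWAP     -> [2, 0]
LOAD 0   -> [2, 0, 12]
DIV      -> [2, 0]
LOAD 1   -> [2, 0, -55]
SWAP     -> [2, -55, 0]
SWAP     -> [2, 0, -55]
MUL      -> [2, 0]
ADD      -> [2]
LOAD 1   -> [2, -55]
OVER     -> [2, -55, 2]

12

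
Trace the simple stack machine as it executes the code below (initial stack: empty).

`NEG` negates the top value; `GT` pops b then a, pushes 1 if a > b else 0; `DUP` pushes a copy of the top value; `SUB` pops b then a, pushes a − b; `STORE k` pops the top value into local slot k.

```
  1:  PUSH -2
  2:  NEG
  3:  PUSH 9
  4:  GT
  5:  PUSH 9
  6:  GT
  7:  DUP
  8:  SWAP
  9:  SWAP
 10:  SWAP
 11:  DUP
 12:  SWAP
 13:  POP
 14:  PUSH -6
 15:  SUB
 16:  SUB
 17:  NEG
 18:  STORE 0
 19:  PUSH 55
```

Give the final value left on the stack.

PUSH -2 -> -2
NEG     -> 2
PUSH 9  -> 2 9
GT      -> 0
PUSH 9  -> 0 9
GT      -> 0
DUP     -> 0 0
SWAP    -> 0 0
SWAP    -> 0 0
SWAP    -> 0 0
DUP     -> 0 0 0
SWAP    -> 0 0 0
POP     -> 0 0
PUSH -6 -> 0 0 -6
SUB     -> 0 6
SUB     -> -6
NEG     -> 6
STORE 0 -> (empty)
PUSH 55 -> 55

55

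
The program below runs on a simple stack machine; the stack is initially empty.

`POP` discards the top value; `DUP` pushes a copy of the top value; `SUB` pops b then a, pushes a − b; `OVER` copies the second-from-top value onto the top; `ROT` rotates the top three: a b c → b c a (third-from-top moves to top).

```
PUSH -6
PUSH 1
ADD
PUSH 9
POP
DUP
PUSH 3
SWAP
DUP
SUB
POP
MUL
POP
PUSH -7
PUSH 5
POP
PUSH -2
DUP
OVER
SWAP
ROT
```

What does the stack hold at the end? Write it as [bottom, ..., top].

PUSH -6 → -6
PUSH 1  → -6 1
ADD     → -5
PUSH 9  → -5 9
POP     → -5
DUP     → -5 -5
PUSH 3  → -5 -5 3
SWAP    → -5 3 -5
DUP     → -5 3 -5 -5
SUB     → -5 3 0
POP     → -5 3
MUL     → -15
POP     → (empty)
PUSH -7 → -7
PUSH 5  → -7 5
POP     → -7
PUSH -2 → -7 -2
DUP     → -7 -2 -2
OVER    → -7 -2 -2 -2
SWAP    → -7 -2 -2 -2
ROT     → -7 -2 -2 -2

[-7, -2, -2, -2]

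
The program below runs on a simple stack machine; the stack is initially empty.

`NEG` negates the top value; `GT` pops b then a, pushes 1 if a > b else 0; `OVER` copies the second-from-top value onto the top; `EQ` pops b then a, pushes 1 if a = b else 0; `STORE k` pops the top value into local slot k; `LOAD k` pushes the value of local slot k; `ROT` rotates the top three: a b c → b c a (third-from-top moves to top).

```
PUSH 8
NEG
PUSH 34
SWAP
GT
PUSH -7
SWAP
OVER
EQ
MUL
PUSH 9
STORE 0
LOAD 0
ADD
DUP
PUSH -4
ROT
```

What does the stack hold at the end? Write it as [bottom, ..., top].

PUSH 8  -> 8
NEG     -> -8
PUSH 34 -> -8 34
SWAP    -> 34 -8
GT      -> 1
PUSH -7 -> 1 -7
SWAP    -> -7 1
OVER    -> -7 1 -7
EQ      -> -7 0
MUL     -> 0
PUSH 9  -> 0 9
STORE 0 -> 0
LOAD 0  -> 0 9
ADD     -> 9
DUP     -> 9 9
PUSH -4 -> 9 9 -4
ROT     -> 9 -4 9

[9, -4, 9]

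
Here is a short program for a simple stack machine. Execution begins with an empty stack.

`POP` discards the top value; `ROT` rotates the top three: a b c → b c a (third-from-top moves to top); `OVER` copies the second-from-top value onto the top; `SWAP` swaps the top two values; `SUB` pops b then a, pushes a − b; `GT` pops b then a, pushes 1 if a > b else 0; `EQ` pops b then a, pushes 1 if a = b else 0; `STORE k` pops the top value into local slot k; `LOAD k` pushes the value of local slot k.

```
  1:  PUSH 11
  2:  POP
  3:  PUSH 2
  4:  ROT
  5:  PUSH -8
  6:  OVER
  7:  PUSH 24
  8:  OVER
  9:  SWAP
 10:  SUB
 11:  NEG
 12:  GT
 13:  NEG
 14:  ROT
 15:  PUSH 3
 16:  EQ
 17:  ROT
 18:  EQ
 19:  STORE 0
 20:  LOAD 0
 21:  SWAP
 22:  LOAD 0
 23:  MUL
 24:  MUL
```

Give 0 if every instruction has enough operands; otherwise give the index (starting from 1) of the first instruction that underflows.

PUSH 11 -> [11]
POP     -> []
PUSH 2  -> [2]
ROT  — needs 3 operands, stack has 1 → underflow

4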